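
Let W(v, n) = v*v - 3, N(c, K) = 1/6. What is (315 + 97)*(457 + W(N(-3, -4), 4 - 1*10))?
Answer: 1683535/9 ≈ 1.8706e+5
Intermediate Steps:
N(c, K) = 1/6
W(v, n) = -3 + v**2 (W(v, n) = v**2 - 3 = -3 + v**2)
(315 + 97)*(457 + W(N(-3, -4), 4 - 1*10)) = (315 + 97)*(457 + (-3 + (1/6)**2)) = 412*(457 + (-3 + 1/36)) = 412*(457 - 107/36) = 412*(16345/36) = 1683535/9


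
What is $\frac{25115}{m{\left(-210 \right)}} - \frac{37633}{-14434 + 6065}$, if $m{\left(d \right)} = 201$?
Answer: $\frac{217751668}{1682169} \approx 129.45$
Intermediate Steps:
$\frac{25115}{m{\left(-210 \right)}} - \frac{37633}{-14434 + 6065} = \frac{25115}{201} - \frac{37633}{-14434 + 6065} = 25115 \cdot \frac{1}{201} - \frac{37633}{-8369} = \frac{25115}{201} - - \frac{37633}{8369} = \frac{25115}{201} + \frac{37633}{8369} = \frac{217751668}{1682169}$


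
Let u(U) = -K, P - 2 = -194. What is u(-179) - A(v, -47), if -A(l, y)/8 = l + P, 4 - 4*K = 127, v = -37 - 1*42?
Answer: -8549/4 ≈ -2137.3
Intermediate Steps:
P = -192 (P = 2 - 194 = -192)
v = -79 (v = -37 - 42 = -79)
K = -123/4 (K = 1 - ¼*127 = 1 - 127/4 = -123/4 ≈ -30.750)
A(l, y) = 1536 - 8*l (A(l, y) = -8*(l - 192) = -8*(-192 + l) = 1536 - 8*l)
u(U) = 123/4 (u(U) = -1*(-123/4) = 123/4)
u(-179) - A(v, -47) = 123/4 - (1536 - 8*(-79)) = 123/4 - (1536 + 632) = 123/4 - 1*2168 = 123/4 - 2168 = -8549/4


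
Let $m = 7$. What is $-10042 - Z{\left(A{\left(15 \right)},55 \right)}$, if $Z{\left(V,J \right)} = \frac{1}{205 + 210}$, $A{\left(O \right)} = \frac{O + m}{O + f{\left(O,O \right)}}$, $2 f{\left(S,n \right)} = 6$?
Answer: $- \frac{4167431}{415} \approx -10042.0$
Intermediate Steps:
$f{\left(S,n \right)} = 3$ ($f{\left(S,n \right)} = \frac{1}{2} \cdot 6 = 3$)
$A{\left(O \right)} = \frac{7 + O}{3 + O}$ ($A{\left(O \right)} = \frac{O + 7}{O + 3} = \frac{7 + O}{3 + O}$)
$Z{\left(V,J \right)} = \frac{1}{415}$
$-10042 - Z{\left(A{\left(15 \right)},55 \right)} = -10042 - \frac{1}{415} = - \frac{4167431}{415}$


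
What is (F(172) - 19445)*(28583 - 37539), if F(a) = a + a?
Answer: 171068556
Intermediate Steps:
F(a) = 2*a
(F(172) - 19445)*(28583 - 37539) = (2*172 - 19445)*(28583 - 37539) = (344 - 19445)*(-8956) = -19101*(-8956) = 171068556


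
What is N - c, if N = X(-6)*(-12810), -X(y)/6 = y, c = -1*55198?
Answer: -405962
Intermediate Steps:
c = -55198
X(y) = -6*y
N = -461160 (N = -6*(-6)*(-12810) = 36*(-12810) = -461160)
N - c = -461160 - 1*(-55198) = -461160 + 55198 = -405962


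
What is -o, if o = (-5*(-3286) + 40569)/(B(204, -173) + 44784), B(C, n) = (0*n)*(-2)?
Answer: -56999/44784 ≈ -1.2728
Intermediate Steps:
B(C, n) = 0 (B(C, n) = 0*(-2) = 0)
o = 56999/44784 (o = (-5*(-3286) + 40569)/(0 + 44784) = (16430 + 40569)/44784 = 56999*(1/44784) = 56999/44784 ≈ 1.2728)
-o = -1*56999/44784 = -56999/44784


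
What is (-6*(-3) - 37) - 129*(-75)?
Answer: 9656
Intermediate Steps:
(-6*(-3) - 37) - 129*(-75) = (18 - 37) + 9675 = -19 + 9675 = 9656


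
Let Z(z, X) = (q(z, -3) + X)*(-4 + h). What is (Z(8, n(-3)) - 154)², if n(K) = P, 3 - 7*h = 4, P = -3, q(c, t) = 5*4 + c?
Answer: 3250809/49 ≈ 66343.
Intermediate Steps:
q(c, t) = 20 + c
h = -⅐ (h = 3/7 - ⅐*4 = 3/7 - 4/7 = -⅐ ≈ -0.14286)
n(K) = -3
Z(z, X) = -580/7 - 29*X/7 - 29*z/7 (Z(z, X) = ((20 + z) + X)*(-4 - ⅐) = (20 + X + z)*(-29/7) = -580/7 - 29*X/7 - 29*z/7)
(Z(8, n(-3)) - 154)² = ((-580/7 - 29/7*(-3) - 29/7*8) - 154)² = ((-580/7 + 87/7 - 232/7) - 154)² = (-725/7 - 154)² = (-1803/7)² = 3250809/49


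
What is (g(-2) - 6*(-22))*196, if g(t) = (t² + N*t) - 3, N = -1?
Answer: 26460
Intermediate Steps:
g(t) = -3 + t² - t (g(t) = (t² - t) - 3 = -3 + t² - t)
(g(-2) - 6*(-22))*196 = ((-3 + (-2)² - 1*(-2)) - 6*(-22))*196 = ((-3 + 4 + 2) + 132)*196 = (3 + 132)*196 = 135*196 = 26460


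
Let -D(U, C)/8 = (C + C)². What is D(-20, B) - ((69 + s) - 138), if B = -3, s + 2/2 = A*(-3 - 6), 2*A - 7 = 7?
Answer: -155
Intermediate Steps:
A = 7 (A = 7/2 + (½)*7 = 7/2 + 7/2 = 7)
s = -64 (s = -1 + 7*(-3 - 6) = -1 + 7*(-9) = -1 - 63 = -64)
D(U, C) = -32*C² (D(U, C) = -8*(C + C)² = -8*4*C² = -32*C²)
D(-20, B) - ((69 + s) - 138) = -32*(-3)² - ((69 - 64) - 138) = -32*9 - (5 - 138) = -288 - 1*(-133) = -288 + 133 = -155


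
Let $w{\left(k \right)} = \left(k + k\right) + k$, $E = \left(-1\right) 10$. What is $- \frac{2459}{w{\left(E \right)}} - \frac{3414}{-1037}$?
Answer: $\frac{2652403}{31110} \approx 85.259$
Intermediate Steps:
$E = -10$
$w{\left(k \right)} = 3 k$ ($w{\left(k \right)} = 2 k + k = 3 k$)
$- \frac{2459}{w{\left(E \right)}} - \frac{3414}{-1037} = - \frac{2459}{3 \left(-10\right)} - \frac{3414}{-1037} = - \frac{2459}{-30} - - \frac{3414}{1037} = \left(-2459\right) \left(- \frac{1}{30}\right) + \frac{3414}{1037} = \frac{2459}{30} + \frac{3414}{1037} = \frac{2652403}{31110}$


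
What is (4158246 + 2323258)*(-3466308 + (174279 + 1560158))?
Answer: -11225128813984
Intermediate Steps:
(4158246 + 2323258)*(-3466308 + (174279 + 1560158)) = 6481504*(-3466308 + 1734437) = 6481504*(-1731871) = -11225128813984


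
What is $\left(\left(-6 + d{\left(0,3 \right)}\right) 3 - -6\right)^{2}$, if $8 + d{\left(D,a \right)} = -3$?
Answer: $2025$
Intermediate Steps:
$d{\left(D,a \right)} = -11$ ($d{\left(D,a \right)} = -8 - 3 = -11$)
$\left(\left(-6 + d{\left(0,3 \right)}\right) 3 - -6\right)^{2} = \left(\left(-6 - 11\right) 3 - -6\right)^{2} = \left(\left(-17\right) 3 + 6\right)^{2} = \left(-51 + 6\right)^{2} = \left(-45\right)^{2} = 2025$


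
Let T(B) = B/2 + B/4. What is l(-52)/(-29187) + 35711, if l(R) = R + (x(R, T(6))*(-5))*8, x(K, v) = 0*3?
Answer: 1042297009/29187 ≈ 35711.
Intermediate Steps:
T(B) = 3*B/4 (T(B) = B*(½) + B*(¼) = B/2 + B/4 = 3*B/4)
x(K, v) = 0
l(R) = R (l(R) = R + (0*(-5))*8 = R + 0*8 = R + 0 = R)
l(-52)/(-29187) + 35711 = -52/(-29187) + 35711 = -52*(-1/29187) + 35711 = 52/29187 + 35711 = 1042297009/29187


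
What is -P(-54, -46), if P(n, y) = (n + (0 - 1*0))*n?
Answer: -2916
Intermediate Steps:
P(n, y) = n**2 (P(n, y) = (n + (0 + 0))*n = (n + 0)*n = n*n = n**2)
-P(-54, -46) = -1*(-54)**2 = -1*2916 = -2916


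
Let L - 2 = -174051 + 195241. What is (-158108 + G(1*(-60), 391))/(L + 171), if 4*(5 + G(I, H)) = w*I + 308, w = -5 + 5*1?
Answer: -158036/21363 ≈ -7.3977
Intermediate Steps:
L = 21192 (L = 2 + (-174051 + 195241) = 2 + 21190 = 21192)
w = 0 (w = -5 + 5 = 0)
G(I, H) = 72 (G(I, H) = -5 + (0*I + 308)/4 = -5 + (0 + 308)/4 = -5 + (¼)*308 = -5 + 77 = 72)
(-158108 + G(1*(-60), 391))/(L + 171) = (-158108 + 72)/(21192 + 171) = -158036/21363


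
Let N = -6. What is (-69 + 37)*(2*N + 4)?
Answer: 256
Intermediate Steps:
(-69 + 37)*(2*N + 4) = (-69 + 37)*(2*(-6) + 4) = -32*(-12 + 4) = -32*(-8) = 256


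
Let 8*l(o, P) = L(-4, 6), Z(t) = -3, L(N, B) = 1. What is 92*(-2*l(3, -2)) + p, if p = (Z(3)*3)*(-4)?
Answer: 13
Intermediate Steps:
l(o, P) = ⅛ (l(o, P) = (⅛)*1 = ⅛)
p = 36 (p = -3*3*(-4) = -9*(-4) = 36)
92*(-2*l(3, -2)) + p = 92*(-2*⅛) + 36 = 92*(-¼) + 36 = -23 + 36 = 13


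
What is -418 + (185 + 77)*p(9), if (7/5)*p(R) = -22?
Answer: -31746/7 ≈ -4535.1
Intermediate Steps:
p(R) = -110/7 (p(R) = (5/7)*(-22) = -110/7)
-418 + (185 + 77)*p(9) = -418 + (185 + 77)*(-110/7) = -418 + 262*(-110/7) = -418 - 28820/7 = -31746/7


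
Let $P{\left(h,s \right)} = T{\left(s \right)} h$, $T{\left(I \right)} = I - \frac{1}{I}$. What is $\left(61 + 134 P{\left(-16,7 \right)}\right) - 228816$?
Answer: $- \frac{1704197}{7} \approx -2.4346 \cdot 10^{5}$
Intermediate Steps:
$P{\left(h,s \right)} = h \left(s - \frac{1}{s}\right)$ ($P{\left(h,s \right)} = \left(s - \frac{1}{s}\right) h = h \left(s - \frac{1}{s}\right)$)
$\left(61 + 134 P{\left(-16,7 \right)}\right) - 228816 = \left(61 + 134 \left(\left(-16\right) 7 - - \frac{16}{7}\right)\right) - 228816 = \left(61 + 134 \left(-112 - \left(-16\right) \frac{1}{7}\right)\right) - 228816 = \left(61 + 134 \left(-112 + \frac{16}{7}\right)\right) - 228816 = \left(61 + 134 \left(- \frac{768}{7}\right)\right) - 228816 = \left(61 - \frac{102912}{7}\right) - 228816 = - \frac{102485}{7} - 228816 = - \frac{1704197}{7}$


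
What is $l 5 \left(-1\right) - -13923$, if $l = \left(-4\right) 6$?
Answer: $14043$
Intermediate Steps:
$l = -24$
$l 5 \left(-1\right) - -13923 = \left(-24\right) 5 \left(-1\right) - -13923 = \left(-120\right) \left(-1\right) + 13923 = 120 + 13923 = 14043$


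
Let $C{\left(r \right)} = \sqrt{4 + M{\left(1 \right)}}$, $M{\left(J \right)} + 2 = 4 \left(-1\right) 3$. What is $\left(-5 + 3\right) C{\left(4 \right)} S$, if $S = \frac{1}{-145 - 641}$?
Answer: $\frac{i \sqrt{10}}{393} \approx 0.0080465 i$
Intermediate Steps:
$M{\left(J \right)} = -14$ ($M{\left(J \right)} = -2 + 4 \left(-1\right) 3 = -2 - 12 = -14$)
$S = - \frac{1}{786}$ ($S = \frac{1}{-786} = - \frac{1}{786} \approx -0.0012723$)
$C{\left(r \right)} = i \sqrt{10}$ ($C{\left(r \right)} = \sqrt{4 - 14} = \sqrt{-10} = i \sqrt{10}$)
$\left(-5 + 3\right) C{\left(4 \right)} S = \left(-5 + 3\right) i \sqrt{10} \left(- \frac{1}{786}\right) = - 2 i \sqrt{10} \left(- \frac{1}{786}\right) = \frac{i \sqrt{10}}{393}$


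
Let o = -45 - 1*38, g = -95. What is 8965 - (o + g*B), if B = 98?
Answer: 18358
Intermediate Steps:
o = -83 (o = -45 - 38 = -83)
8965 - (o + g*B) = 8965 - (-83 - 95*98) = 8965 - (-83 - 9310) = 8965 - 1*(-9393) = 8965 + 9393 = 18358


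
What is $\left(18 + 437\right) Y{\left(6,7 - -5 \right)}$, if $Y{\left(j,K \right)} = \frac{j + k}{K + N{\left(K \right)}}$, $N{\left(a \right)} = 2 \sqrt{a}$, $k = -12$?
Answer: $- \frac{1365}{4} + \frac{455 \sqrt{3}}{4} \approx -144.23$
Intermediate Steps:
$Y{\left(j,K \right)} = \frac{-12 + j}{K + 2 \sqrt{K}}$ ($Y{\left(j,K \right)} = \frac{j - 12}{K + 2 \sqrt{K}} = \frac{-12 + j}{K + 2 \sqrt{K}}$)
$\left(18 + 437\right) Y{\left(6,7 - -5 \right)} = \left(18 + 437\right) \frac{-12 + 6}{\left(7 - -5\right) + 2 \sqrt{7 - -5}} = 455 \frac{1}{\left(7 + 5\right) + 2 \sqrt{7 + 5}} \left(-6\right) = 455 \frac{1}{12 + 2 \sqrt{12}} \left(-6\right) = 455 \frac{1}{12 + 2 \cdot 2 \sqrt{3}} \left(-6\right) = 455 \frac{1}{12 + 4 \sqrt{3}} \left(-6\right) = 455 \left(- \frac{6}{12 + 4 \sqrt{3}}\right) = - \frac{2730}{12 + 4 \sqrt{3}}$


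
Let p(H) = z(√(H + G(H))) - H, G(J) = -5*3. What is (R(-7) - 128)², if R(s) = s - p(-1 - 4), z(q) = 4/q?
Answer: 97996/5 - 112*I*√5 ≈ 19599.0 - 250.44*I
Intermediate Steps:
G(J) = -15
p(H) = -H + 4/√(-15 + H) (p(H) = 4/(√(H - 15)) - H = 4/(√(-15 + H)) - H = 4/√(-15 + H) - H = -H + 4/√(-15 + H))
R(s) = -5 + s + 2*I*√5/5 (R(s) = s - (-(-1 - 4) + 4/√(-15 + (-1 - 4))) = s - (-1*(-5) + 4/√(-15 - 5)) = s - (5 + 4/√(-20)) = s - (5 + 4*(-I*√5/10)) = s - (5 - 2*I*√5/5) = s + (-5 + 2*I*√5/5) = -5 + s + 2*I*√5/5)
(R(-7) - 128)² = ((-5 - 7 + 2*I*√5/5) - 128)² = ((-12 + 2*I*√5/5) - 128)² = (-140 + 2*I*√5/5)²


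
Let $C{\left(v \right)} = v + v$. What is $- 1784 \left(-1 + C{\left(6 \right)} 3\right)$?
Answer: $-62440$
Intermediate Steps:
$C{\left(v \right)} = 2 v$
$- 1784 \left(-1 + C{\left(6 \right)} 3\right) = - 1784 \left(-1 + 2 \cdot 6 \cdot 3\right) = - 1784 \left(-1 + 12 \cdot 3\right) = - 1784 \left(-1 + 36\right) = \left(-1784\right) 35 = -62440$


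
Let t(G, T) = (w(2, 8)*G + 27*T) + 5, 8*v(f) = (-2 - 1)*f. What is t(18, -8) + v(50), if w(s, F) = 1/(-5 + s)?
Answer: -943/4 ≈ -235.75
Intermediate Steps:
v(f) = -3*f/8 (v(f) = ((-2 - 1)*f)/8 = (-3*f)/8 = -3*f/8)
t(G, T) = 5 + 27*T - G/3 (t(G, T) = (G/(-5 + 2) + 27*T) + 5 = (G/(-3) + 27*T) + 5 = (-G/3 + 27*T) + 5 = (27*T - G/3) + 5 = 5 + 27*T - G/3)
t(18, -8) + v(50) = (5 + 27*(-8) - ⅓*18) - 3/8*50 = (5 - 216 - 6) - 75/4 = -217 - 75/4 = -943/4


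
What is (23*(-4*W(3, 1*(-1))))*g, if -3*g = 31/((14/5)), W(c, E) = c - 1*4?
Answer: -7130/21 ≈ -339.52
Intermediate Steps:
W(c, E) = -4 + c (W(c, E) = c - 4 = -4 + c)
g = -155/42 (g = -31/(3*(14/5)) = -31/(3*(14*(1/5))) = -31/(3*14/5) = -31*5/(3*14) = -1/3*155/14 = -155/42 ≈ -3.6905)
(23*(-4*W(3, 1*(-1))))*g = (23*(-4*(-4 + 3)))*(-155/42) = (23*(-4*(-1)))*(-155/42) = (23*4)*(-155/42) = 92*(-155/42) = -7130/21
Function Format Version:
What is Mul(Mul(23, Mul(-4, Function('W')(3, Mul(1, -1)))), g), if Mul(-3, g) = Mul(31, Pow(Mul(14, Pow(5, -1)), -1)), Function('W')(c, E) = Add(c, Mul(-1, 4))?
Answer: Rational(-7130, 21) ≈ -339.52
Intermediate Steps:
Function('W')(c, E) = Add(-4, c) (Function('W')(c, E) = Add(c, -4) = Add(-4, c))
g = Rational(-155, 42) (g = Mul(Rational(-1, 3), Mul(31, Pow(Mul(14, Pow(5, -1)), -1))) = Mul(Rational(-1, 3), Mul(31, Pow(Mul(14, Rational(1, 5)), -1))) = Mul(Rational(-1, 3), Mul(31, Pow(Rational(14, 5), -1))) = Mul(Rational(-1, 3), Mul(31, Rational(5, 14))) = Mul(Rational(-1, 3), Rational(155, 14)) = Rational(-155, 42) ≈ -3.6905)
Mul(Mul(23, Mul(-4, Function('W')(3, Mul(1, -1)))), g) = Mul(Mul(23, Mul(-4, Add(-4, 3))), Rational(-155, 42)) = Mul(Mul(23, Mul(-4, -1)), Rational(-155, 42)) = Mul(Mul(23, 4), Rational(-155, 42)) = Mul(92, Rational(-155, 42)) = Rational(-7130, 21)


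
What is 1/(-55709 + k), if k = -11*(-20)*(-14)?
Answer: -1/58789 ≈ -1.7010e-5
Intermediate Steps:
k = -3080 (k = 220*(-14) = -3080)
1/(-55709 + k) = 1/(-55709 - 3080) = 1/(-58789) = -1/58789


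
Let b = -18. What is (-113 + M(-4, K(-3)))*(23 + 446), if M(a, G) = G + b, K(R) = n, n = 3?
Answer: -60032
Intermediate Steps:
K(R) = 3
M(a, G) = -18 + G (M(a, G) = G - 18 = -18 + G)
(-113 + M(-4, K(-3)))*(23 + 446) = (-113 + (-18 + 3))*(23 + 446) = (-113 - 15)*469 = -128*469 = -60032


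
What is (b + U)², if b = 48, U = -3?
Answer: 2025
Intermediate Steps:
(b + U)² = (48 - 3)² = 45² = 2025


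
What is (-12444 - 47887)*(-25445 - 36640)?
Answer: 3745650135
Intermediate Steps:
(-12444 - 47887)*(-25445 - 36640) = -60331*(-62085) = 3745650135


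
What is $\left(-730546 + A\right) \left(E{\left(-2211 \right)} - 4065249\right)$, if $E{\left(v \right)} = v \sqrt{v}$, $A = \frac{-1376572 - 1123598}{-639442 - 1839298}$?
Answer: $\frac{736147928539342563}{247874} + \frac{36397704946587 i \sqrt{2211}}{22534} \approx 2.9698 \cdot 10^{12} + 7.595 \cdot 10^{10} i$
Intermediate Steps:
$A = \frac{250017}{247874}$ ($A = - \frac{2500170}{-2478740} = \left(-2500170\right) \left(- \frac{1}{2478740}\right) = \frac{250017}{247874} \approx 1.0086$)
$E{\left(v \right)} = v^{\frac{3}{2}}$
$\left(-730546 + A\right) \left(E{\left(-2211 \right)} - 4065249\right) = \left(-730546 + \frac{250017}{247874}\right) \left(\left(-2211\right)^{\frac{3}{2}} - 4065249\right) = - \frac{181083109187 \left(- 2211 i \sqrt{2211} - 4065249\right)}{247874} = - \frac{181083109187 \left(-4065249 - 2211 i \sqrt{2211}\right)}{247874} = \frac{736147928539342563}{247874} + \frac{36397704946587 i \sqrt{2211}}{22534}$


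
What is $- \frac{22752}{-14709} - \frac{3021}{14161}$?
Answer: $\frac{92585061}{69431383} \approx 1.3335$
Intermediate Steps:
$- \frac{22752}{-14709} - \frac{3021}{14161} = \left(-22752\right) \left(- \frac{1}{14709}\right) - \frac{3021}{14161} = \frac{7584}{4903} - \frac{3021}{14161} = \frac{92585061}{69431383}$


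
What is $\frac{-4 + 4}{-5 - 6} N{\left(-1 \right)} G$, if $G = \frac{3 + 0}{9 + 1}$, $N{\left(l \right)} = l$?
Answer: $0$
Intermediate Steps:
$G = \frac{3}{10} \approx 0.3$
$\frac{-4 + 4}{-5 - 6} N{\left(-1 \right)} G = \frac{-4 + 4}{-5 - 6} \left(-1\right) \frac{3}{10} = \frac{0}{-11} \left(-1\right) \frac{3}{10} = 0 \left(- \frac{1}{11}\right) \left(-1\right) \frac{3}{10} = 0 \left(-1\right) \frac{3}{10} = 0 \cdot \frac{3}{10} = 0$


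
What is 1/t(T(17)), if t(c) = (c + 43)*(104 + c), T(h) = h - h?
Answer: 1/4472 ≈ 0.00022361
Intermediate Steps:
T(h) = 0
t(c) = (43 + c)*(104 + c)
1/t(T(17)) = 1/(4472 + 0² + 147*0) = 1/(4472 + 0 + 0) = 1/4472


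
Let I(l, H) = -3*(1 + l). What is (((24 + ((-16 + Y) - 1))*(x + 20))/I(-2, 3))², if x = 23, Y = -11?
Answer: 29584/9 ≈ 3287.1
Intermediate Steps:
I(l, H) = -3 - 3*l
(((24 + ((-16 + Y) - 1))*(x + 20))/I(-2, 3))² = (((24 + ((-16 - 11) - 1))*(23 + 20))/(-3 - 3*(-2)))² = (((24 + (-27 - 1))*43)/(-3 + 6))² = (((24 - 28)*43)/3)² = (-4*43*(⅓))² = (-172*⅓)² = (-172/3)² = 29584/9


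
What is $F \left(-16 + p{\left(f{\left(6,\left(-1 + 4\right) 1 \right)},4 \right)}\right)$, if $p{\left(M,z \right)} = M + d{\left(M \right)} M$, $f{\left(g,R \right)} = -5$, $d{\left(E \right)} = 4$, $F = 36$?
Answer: $-1476$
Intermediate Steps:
$p{\left(M,z \right)} = 5 M$ ($p{\left(M,z \right)} = M + 4 M = 5 M$)
$F \left(-16 + p{\left(f{\left(6,\left(-1 + 4\right) 1 \right)},4 \right)}\right) = 36 \left(-16 + 5 \left(-5\right)\right) = 36 \left(-16 - 25\right) = 36 \left(-41\right) = -1476$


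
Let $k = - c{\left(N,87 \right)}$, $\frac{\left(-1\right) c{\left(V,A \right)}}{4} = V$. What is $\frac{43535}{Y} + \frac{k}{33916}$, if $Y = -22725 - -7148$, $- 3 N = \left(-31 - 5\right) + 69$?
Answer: $- \frac{369304612}{132077383} \approx -2.7961$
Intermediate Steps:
$N = -11$ ($N = - \frac{\left(-31 - 5\right) + 69}{3} = - \frac{-36 + 69}{3} = \left(- \frac{1}{3}\right) 33 = -11$)
$c{\left(V,A \right)} = - 4 V$
$k = -44$ ($k = - \left(-4\right) \left(-11\right) = \left(-1\right) 44 = -44$)
$Y = -15577$ ($Y = -22725 + 7148 = -15577$)
$\frac{43535}{Y} + \frac{k}{33916} = \frac{43535}{-15577} - \frac{44}{33916} = 43535 \left(- \frac{1}{15577}\right) - \frac{11}{8479} = - \frac{43535}{15577} - \frac{11}{8479} = - \frac{369304612}{132077383}$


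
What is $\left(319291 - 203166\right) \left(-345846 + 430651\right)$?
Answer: $9847980625$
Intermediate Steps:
$\left(319291 - 203166\right) \left(-345846 + 430651\right) = 116125 \cdot 84805 = 9847980625$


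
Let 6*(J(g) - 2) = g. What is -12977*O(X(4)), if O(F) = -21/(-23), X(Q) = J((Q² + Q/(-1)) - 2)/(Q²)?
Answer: -272517/23 ≈ -11849.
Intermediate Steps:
J(g) = 2 + g/6
X(Q) = (5/3 - Q/6 + Q²/6)/Q² (X(Q) = (2 + ((Q² + Q/(-1)) - 2)/6)/(Q²) = (2 + ((Q² - Q) - 2)/6)/Q² = (2 + (-2 + Q² - Q)/6)/Q² = (2 + (-⅓ - Q/6 + Q²/6))/Q² = (5/3 - Q/6 + Q²/6)/Q²)
O(F) = 21/23 (O(F) = -21*(-1/23) = 21/23)
-12977*O(X(4)) = -12977*21/23 = -272517/23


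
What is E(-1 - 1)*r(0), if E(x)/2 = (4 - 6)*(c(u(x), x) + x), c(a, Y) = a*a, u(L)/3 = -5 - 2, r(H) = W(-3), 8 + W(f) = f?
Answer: 19316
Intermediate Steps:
W(f) = -8 + f
r(H) = -11 (r(H) = -8 - 3 = -11)
u(L) = -21 (u(L) = 3*(-5 - 2) = 3*(-7) = -21)
c(a, Y) = a²
E(x) = -1764 - 4*x (E(x) = 2*((4 - 6)*((-21)² + x)) = 2*(-2*(441 + x)) = 2*(-882 - 2*x) = -1764 - 4*x)
E(-1 - 1)*r(0) = (-1764 - 4*(-1 - 1))*(-11) = (-1764 - 4*(-2))*(-11) = (-1764 + 8)*(-11) = -1756*(-11) = 19316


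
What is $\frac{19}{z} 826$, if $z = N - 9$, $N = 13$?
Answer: $\frac{7847}{2} \approx 3923.5$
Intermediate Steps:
$z = 4$ ($z = 13 - 9 = 4$)
$\frac{19}{z} 826 = \frac{19}{4} \cdot 826 = \frac{7847}{2}$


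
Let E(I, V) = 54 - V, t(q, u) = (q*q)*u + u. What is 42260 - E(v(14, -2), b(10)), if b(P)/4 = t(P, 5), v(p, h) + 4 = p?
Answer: 44226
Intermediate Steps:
t(q, u) = u + u*q² (t(q, u) = q²*u + u = u*q² + u = u + u*q²)
v(p, h) = -4 + p
b(P) = 20 + 20*P² (b(P) = 4*(5*(1 + P²)) = 4*(5 + 5*P²) = 20 + 20*P²)
42260 - E(v(14, -2), b(10)) = 42260 - (54 - (20 + 20*10²)) = 42260 - (54 - (20 + 20*100)) = 42260 - (54 - (20 + 2000)) = 42260 - (54 - 1*2020) = 42260 - (54 - 2020) = 42260 - 1*(-1966) = 42260 + 1966 = 44226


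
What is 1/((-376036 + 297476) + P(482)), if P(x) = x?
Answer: -1/78078 ≈ -1.2808e-5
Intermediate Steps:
1/((-376036 + 297476) + P(482)) = 1/((-376036 + 297476) + 482) = 1/(-78560 + 482) = 1/(-78078) = -1/78078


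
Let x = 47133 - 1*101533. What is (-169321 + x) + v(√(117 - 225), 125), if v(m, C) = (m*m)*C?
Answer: -237221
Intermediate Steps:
v(m, C) = C*m² (v(m, C) = m²*C = C*m²)
x = -54400 (x = 47133 - 101533 = -54400)
(-169321 + x) + v(√(117 - 225), 125) = (-169321 - 54400) + 125*(√(117 - 225))² = -223721 + 125*(√(-108))² = -223721 + 125*(6*I*√3)² = -223721 + 125*(-108) = -223721 - 13500 = -237221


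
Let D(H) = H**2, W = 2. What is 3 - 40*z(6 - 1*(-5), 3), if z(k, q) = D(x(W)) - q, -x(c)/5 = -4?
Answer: -15877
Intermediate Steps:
x(c) = 20 (x(c) = -5*(-4) = 20)
z(k, q) = 400 - q (z(k, q) = 20**2 - q = 400 - q)
3 - 40*z(6 - 1*(-5), 3) = 3 - 40*(400 - 1*3) = 3 - 40*(400 - 3) = 3 - 40*397 = 3 - 15880 = -15877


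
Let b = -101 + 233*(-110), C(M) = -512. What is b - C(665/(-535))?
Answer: -25219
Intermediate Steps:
b = -25731 (b = -101 - 25630 = -25731)
b - C(665/(-535)) = -25731 - 1*(-512) = -25731 + 512 = -25219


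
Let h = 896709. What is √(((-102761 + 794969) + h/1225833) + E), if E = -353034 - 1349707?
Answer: 2*I*√860823713934410/58373 ≈ 1005.3*I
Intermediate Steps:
E = -1702741
√(((-102761 + 794969) + h/1225833) + E) = √(((-102761 + 794969) + 896709/1225833) - 1702741) = √((692208 + 896709*(1/1225833)) - 1702741) = √((692208 + 298903/408611) - 1702741) = √(282844101991/408611 - 1702741) = √(-412914600760/408611) = 2*I*√860823713934410/58373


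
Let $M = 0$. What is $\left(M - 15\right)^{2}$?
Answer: $225$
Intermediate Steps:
$\left(M - 15\right)^{2} = \left(0 - 15\right)^{2} = \left(-15\right)^{2} = 225$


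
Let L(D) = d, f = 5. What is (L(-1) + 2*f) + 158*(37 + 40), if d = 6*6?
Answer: 12212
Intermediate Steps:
d = 36
L(D) = 36
(L(-1) + 2*f) + 158*(37 + 40) = (36 + 2*5) + 158*(37 + 40) = (36 + 10) + 158*77 = 46 + 12166 = 12212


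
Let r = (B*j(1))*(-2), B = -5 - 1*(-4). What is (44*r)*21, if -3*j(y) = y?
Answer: -616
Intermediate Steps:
j(y) = -y/3
B = -1 (B = -5 + 4 = -1)
r = -⅔ (r = -(-1)/3*(-2) = -1*(-⅓)*(-2) = (⅓)*(-2) = -⅔ ≈ -0.66667)
(44*r)*21 = (44*(-⅔))*21 = -88/3*21 = -616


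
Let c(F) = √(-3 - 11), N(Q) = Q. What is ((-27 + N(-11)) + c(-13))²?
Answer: (38 - I*√14)² ≈ 1430.0 - 284.37*I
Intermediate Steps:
c(F) = I*√14 (c(F) = √(-14) = I*√14)
((-27 + N(-11)) + c(-13))² = ((-27 - 11) + I*√14)² = (-38 + I*√14)²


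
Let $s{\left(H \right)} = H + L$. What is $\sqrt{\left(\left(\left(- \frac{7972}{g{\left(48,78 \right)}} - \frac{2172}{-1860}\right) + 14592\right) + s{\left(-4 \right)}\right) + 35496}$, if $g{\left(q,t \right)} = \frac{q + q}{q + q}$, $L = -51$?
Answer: $\frac{6 \sqrt{28070655}}{155} \approx 205.09$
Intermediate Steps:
$s{\left(H \right)} = -51 + H$ ($s{\left(H \right)} = H - 51 = -51 + H$)
$g{\left(q,t \right)} = 1$ ($g{\left(q,t \right)} = \frac{2 q}{2 q} = 2 q \frac{1}{2 q} = 1$)
$\sqrt{\left(\left(\left(- \frac{7972}{g{\left(48,78 \right)}} - \frac{2172}{-1860}\right) + 14592\right) + s{\left(-4 \right)}\right) + 35496} = \sqrt{\left(\left(\left(- \frac{7972}{1} - \frac{2172}{-1860}\right) + 14592\right) - 55\right) + 35496} = \sqrt{\left(\left(\left(\left(-7972\right) 1 - - \frac{181}{155}\right) + 14592\right) - 55\right) + 35496} = \sqrt{\left(\left(\left(-7972 + \frac{181}{155}\right) + 14592\right) - 55\right) + 35496} = \sqrt{\left(\left(- \frac{1235479}{155} + 14592\right) - 55\right) + 35496} = \sqrt{\left(\frac{1026281}{155} - 55\right) + 35496} = \sqrt{\frac{1017756}{155} + 35496} = \sqrt{\frac{6519636}{155}} = \frac{6 \sqrt{28070655}}{155}$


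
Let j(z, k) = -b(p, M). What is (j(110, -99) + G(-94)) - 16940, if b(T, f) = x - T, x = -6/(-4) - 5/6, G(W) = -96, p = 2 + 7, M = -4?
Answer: -51083/3 ≈ -17028.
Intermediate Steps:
p = 9
x = 2/3 (x = -6*(-1/4) - 5*1/6 = 3/2 - 5/6 = 2/3 ≈ 0.66667)
b(T, f) = 2/3 - T
j(z, k) = 25/3 (j(z, k) = -(2/3 - 1*9) = -(2/3 - 9) = -1*(-25/3) = 25/3)
(j(110, -99) + G(-94)) - 16940 = (25/3 - 96) - 16940 = -263/3 - 16940 = -51083/3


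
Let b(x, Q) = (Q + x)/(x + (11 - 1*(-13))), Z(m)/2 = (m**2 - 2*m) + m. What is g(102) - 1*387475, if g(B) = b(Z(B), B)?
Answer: -1332135599/3438 ≈ -3.8747e+5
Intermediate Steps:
Z(m) = -2*m + 2*m**2 (Z(m) = 2*((m**2 - 2*m) + m) = 2*(m**2 - m) = -2*m + 2*m**2)
b(x, Q) = (Q + x)/(24 + x) (b(x, Q) = (Q + x)/(x + (11 + 13)) = (Q + x)/(x + 24) = (Q + x)/(24 + x))
g(B) = (B + 2*B*(-1 + B))/(24 + 2*B*(-1 + B))
g(102) - 1*387475 = (1/2)*102*(-1 + 2*102)/(12 + 102*(-1 + 102)) - 1*387475 = (1/2)*102*(-1 + 204)/(12 + 102*101) - 387475 = (1/2)*102*203/(12 + 10302) - 387475 = (1/2)*102*203/10314 - 387475 = (1/2)*102*(1/10314)*203 - 387475 = 3451/3438 - 387475 = -1332135599/3438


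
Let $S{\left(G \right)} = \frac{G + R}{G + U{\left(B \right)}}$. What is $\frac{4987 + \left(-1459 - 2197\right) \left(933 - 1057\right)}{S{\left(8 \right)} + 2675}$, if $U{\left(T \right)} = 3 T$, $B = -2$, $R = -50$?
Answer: $\frac{458331}{2654} \approx 172.69$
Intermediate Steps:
$S{\left(G \right)} = \frac{-50 + G}{-6 + G}$ ($S{\left(G \right)} = \frac{G - 50}{G + 3 \left(-2\right)} = \frac{-50 + G}{G - 6} = \frac{-50 + G}{-6 + G}$)
$\frac{4987 + \left(-1459 - 2197\right) \left(933 - 1057\right)}{S{\left(8 \right)} + 2675} = \frac{4987 + \left(-1459 - 2197\right) \left(933 - 1057\right)}{\frac{-50 + 8}{-6 + 8} + 2675} = \frac{4987 - -453344}{\frac{1}{2} \left(-42\right) + 2675} = \frac{4987 + 453344}{\frac{1}{2} \left(-42\right) + 2675} = \frac{458331}{-21 + 2675} = \frac{458331}{2654}$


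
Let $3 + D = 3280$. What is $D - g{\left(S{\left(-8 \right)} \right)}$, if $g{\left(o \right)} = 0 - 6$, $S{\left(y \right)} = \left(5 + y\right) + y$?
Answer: $3283$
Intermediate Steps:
$D = 3277$ ($D = -3 + 3280 = 3277$)
$S{\left(y \right)} = 5 + 2 y$
$g{\left(o \right)} = -6$
$D - g{\left(S{\left(-8 \right)} \right)} = 3277 - -6 = 3277 + 6 = 3283$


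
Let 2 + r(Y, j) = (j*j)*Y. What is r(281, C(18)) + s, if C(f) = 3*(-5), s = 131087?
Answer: 194310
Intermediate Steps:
C(f) = -15
r(Y, j) = -2 + Y*j² (r(Y, j) = -2 + (j*j)*Y = -2 + j²*Y = -2 + Y*j²)
r(281, C(18)) + s = (-2 + 281*(-15)²) + 131087 = (-2 + 281*225) + 131087 = (-2 + 63225) + 131087 = 63223 + 131087 = 194310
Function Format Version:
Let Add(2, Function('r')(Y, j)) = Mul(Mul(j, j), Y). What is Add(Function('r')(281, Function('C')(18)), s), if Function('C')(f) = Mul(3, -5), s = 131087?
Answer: 194310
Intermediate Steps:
Function('C')(f) = -15
Function('r')(Y, j) = Add(-2, Mul(Y, Pow(j, 2))) (Function('r')(Y, j) = Add(-2, Mul(Mul(j, j), Y)) = Add(-2, Mul(Pow(j, 2), Y)) = Add(-2, Mul(Y, Pow(j, 2))))
Add(Function('r')(281, Function('C')(18)), s) = Add(Add(-2, Mul(281, Pow(-15, 2))), 131087) = Add(Add(-2, Mul(281, 225)), 131087) = Add(Add(-2, 63225), 131087) = Add(63223, 131087) = 194310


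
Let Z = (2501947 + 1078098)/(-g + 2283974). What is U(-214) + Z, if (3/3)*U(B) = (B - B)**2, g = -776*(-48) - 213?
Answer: 3580045/2246939 ≈ 1.5933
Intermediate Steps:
g = 37035 (g = 37248 - 213 = 37035)
U(B) = 0 (U(B) = (B - B)**2 = 0**2 = 0)
Z = 3580045/2246939 (Z = (2501947 + 1078098)/(-1*37035 + 2283974) = 3580045/(-37035 + 2283974) = 3580045/2246939 ≈ 1.5933)
U(-214) + Z = 0 + 3580045/2246939 = 3580045/2246939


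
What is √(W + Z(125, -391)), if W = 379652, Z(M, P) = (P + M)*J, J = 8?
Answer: 2*√94381 ≈ 614.43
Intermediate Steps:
Z(M, P) = 8*M + 8*P (Z(M, P) = (P + M)*8 = (M + P)*8 = 8*M + 8*P)
√(W + Z(125, -391)) = √(379652 + (8*125 + 8*(-391))) = √(379652 + (1000 - 3128)) = √(379652 - 2128) = √377524 = 2*√94381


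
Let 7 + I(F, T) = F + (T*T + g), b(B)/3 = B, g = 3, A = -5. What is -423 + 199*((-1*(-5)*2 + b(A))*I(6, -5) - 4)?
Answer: -28084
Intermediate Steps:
b(B) = 3*B
I(F, T) = -4 + F + T**2 (I(F, T) = -7 + (F + (T*T + 3)) = -7 + (F + (T**2 + 3)) = -7 + (F + (3 + T**2)) = -7 + (3 + F + T**2) = -4 + F + T**2)
-423 + 199*((-1*(-5)*2 + b(A))*I(6, -5) - 4) = -423 + 199*((-1*(-5)*2 + 3*(-5))*(-4 + 6 + (-5)**2) - 4) = -423 + 199*((5*2 - 15)*(-4 + 6 + 25) - 4) = -423 + 199*((10 - 15)*27 - 4) = -423 + 199*(-5*27 - 4) = -423 + 199*(-135 - 4) = -423 + 199*(-139) = -423 - 27661 = -28084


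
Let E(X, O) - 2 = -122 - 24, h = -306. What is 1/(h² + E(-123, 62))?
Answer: 1/93492 ≈ 1.0696e-5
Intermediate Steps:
E(X, O) = -144 (E(X, O) = 2 + (-122 - 24) = 2 - 146 = -144)
1/(h² + E(-123, 62)) = 1/((-306)² - 144) = 1/(93636 - 144) = 1/93492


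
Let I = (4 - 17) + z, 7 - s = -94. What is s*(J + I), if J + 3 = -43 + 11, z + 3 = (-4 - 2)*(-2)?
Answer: -3939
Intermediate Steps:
s = 101 (s = 7 - 1*(-94) = 7 + 94 = 101)
z = 9 (z = -3 + (-4 - 2)*(-2) = -3 - 6*(-2) = -3 + 12 = 9)
I = -4 (I = (4 - 17) + 9 = -13 + 9 = -4)
J = -35 (J = -3 + (-43 + 11) = -3 - 32 = -35)
s*(J + I) = 101*(-35 - 4) = 101*(-39) = -3939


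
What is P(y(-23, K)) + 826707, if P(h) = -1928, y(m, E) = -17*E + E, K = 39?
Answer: 824779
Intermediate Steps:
y(m, E) = -16*E
P(y(-23, K)) + 826707 = -1928 + 826707 = 824779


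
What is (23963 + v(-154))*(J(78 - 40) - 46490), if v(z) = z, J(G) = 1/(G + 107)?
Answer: -5534401229/5 ≈ -1.1069e+9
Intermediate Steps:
J(G) = 1/(107 + G)
(23963 + v(-154))*(J(78 - 40) - 46490) = (23963 - 154)*(1/(107 + (78 - 40)) - 46490) = 23809*(1/(107 + 38) - 46490) = 23809*(1/145 - 46490) = 23809*(-6741049/145) = -5534401229/5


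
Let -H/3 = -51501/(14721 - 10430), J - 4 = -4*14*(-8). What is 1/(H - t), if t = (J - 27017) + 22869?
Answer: 4291/16014039 ≈ 0.00026795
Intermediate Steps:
J = 452 (J = 4 - 4*14*(-8) = 4 - 56*(-8) = 4 + 448 = 452)
t = -3696 (t = (452 - 27017) + 22869 = -26565 + 22869 = -3696)
H = 154503/4291 (H = -(-154503)/(14721 - 10430) = -(-154503)/4291 = -3*(-51501/4291) = 154503/4291 ≈ 36.006)
1/(H - t) = 1/(154503/4291 - 1*(-3696)) = 1/(154503/4291 + 3696) = 1/(16014039/4291) = 4291/16014039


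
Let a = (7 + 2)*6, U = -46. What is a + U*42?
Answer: -1878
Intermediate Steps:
a = 54 (a = 9*6 = 54)
a + U*42 = 54 - 46*42 = 54 - 1932 = -1878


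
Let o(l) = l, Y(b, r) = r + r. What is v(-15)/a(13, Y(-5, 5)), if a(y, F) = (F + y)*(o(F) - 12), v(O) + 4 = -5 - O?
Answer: -3/23 ≈ -0.13043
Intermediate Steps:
Y(b, r) = 2*r
v(O) = -9 - O (v(O) = -4 + (-5 - O) = -9 - O)
a(y, F) = (-12 + F)*(F + y) (a(y, F) = (F + y)*(F - 12) = (F + y)*(-12 + F) = (-12 + F)*(F + y))
v(-15)/a(13, Y(-5, 5)) = (-9 - 1*(-15))/((2*5)² - 24*5 - 12*13 + (2*5)*13) = (-9 + 15)/(10² - 12*10 - 156 + 10*13) = 6/(100 - 120 - 156 + 130) = 6/(-46) = 6*(-1/46) = -3/23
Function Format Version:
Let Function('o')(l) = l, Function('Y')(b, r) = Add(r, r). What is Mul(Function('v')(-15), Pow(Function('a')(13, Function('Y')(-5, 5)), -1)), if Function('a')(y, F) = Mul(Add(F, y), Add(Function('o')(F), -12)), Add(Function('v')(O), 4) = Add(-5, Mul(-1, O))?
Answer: Rational(-3, 23) ≈ -0.13043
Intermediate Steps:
Function('Y')(b, r) = Mul(2, r)
Function('v')(O) = Add(-9, Mul(-1, O)) (Function('v')(O) = Add(-4, Add(-5, Mul(-1, O))) = Add(-9, Mul(-1, O)))
Function('a')(y, F) = Mul(Add(-12, F), Add(F, y)) (Function('a')(y, F) = Mul(Add(F, y), Add(F, -12)) = Mul(Add(F, y), Add(-12, F)) = Mul(Add(-12, F), Add(F, y)))
Mul(Function('v')(-15), Pow(Function('a')(13, Function('Y')(-5, 5)), -1)) = Mul(Add(-9, Mul(-1, -15)), Pow(Add(Pow(Mul(2, 5), 2), Mul(-12, Mul(2, 5)), Mul(-12, 13), Mul(Mul(2, 5), 13)), -1)) = Mul(Add(-9, 15), Pow(Add(Pow(10, 2), Mul(-12, 10), -156, Mul(10, 13)), -1)) = Mul(6, Pow(Add(100, -120, -156, 130), -1)) = Mul(6, Pow(-46, -1)) = Mul(6, Rational(-1, 46)) = Rational(-3, 23)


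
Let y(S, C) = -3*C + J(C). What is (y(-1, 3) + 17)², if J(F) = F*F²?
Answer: 1225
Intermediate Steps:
J(F) = F³
y(S, C) = C³ - 3*C (y(S, C) = -3*C + C³ = C³ - 3*C)
(y(-1, 3) + 17)² = (3*(-3 + 3²) + 17)² = (3*(-3 + 9) + 17)² = (3*6 + 17)² = (18 + 17)² = 35² = 1225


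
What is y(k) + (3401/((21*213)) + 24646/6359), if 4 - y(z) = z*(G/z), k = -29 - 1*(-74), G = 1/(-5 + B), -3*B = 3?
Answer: 500768759/56887614 ≈ 8.8028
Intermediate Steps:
B = -1 (B = -⅓*3 = -1)
G = -⅙ (G = 1/(-5 - 1) = 1/(-6) = -⅙ ≈ -0.16667)
k = 45 (k = -29 + 74 = 45)
y(z) = 25/6 (y(z) = 4 - z*(-1/(6*z)) = 4 - 1*(-⅙) = 4 + ⅙ = 25/6)
y(k) + (3401/((21*213)) + 24646/6359) = 25/6 + (3401/((21*213)) + 24646/6359) = 25/6 + (3401/4473 + 24646*(1/6359)) = 25/6 + (3401*(1/4473) + 24646/6359) = 25/6 + (3401/4473 + 24646/6359) = 25/6 + 131868517/28443807 = 500768759/56887614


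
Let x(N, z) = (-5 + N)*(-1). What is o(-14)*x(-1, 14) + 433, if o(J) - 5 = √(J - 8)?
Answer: 463 + 6*I*√22 ≈ 463.0 + 28.142*I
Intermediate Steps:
x(N, z) = 5 - N
o(J) = 5 + √(-8 + J) (o(J) = 5 + √(J - 8) = 5 + √(-8 + J))
o(-14)*x(-1, 14) + 433 = (5 + √(-8 - 14))*(5 - 1*(-1)) + 433 = (5 + √(-22))*(5 + 1) + 433 = (5 + I*√22)*6 + 433 = (30 + 6*I*√22) + 433 = 463 + 6*I*√22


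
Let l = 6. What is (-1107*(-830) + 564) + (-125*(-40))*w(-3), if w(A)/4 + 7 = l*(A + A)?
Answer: 59374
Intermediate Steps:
w(A) = -28 + 48*A (w(A) = -28 + 4*(6*(A + A)) = -28 + 4*(6*(2*A)) = -28 + 4*(12*A) = -28 + 48*A)
(-1107*(-830) + 564) + (-125*(-40))*w(-3) = (-1107*(-830) + 564) + (-125*(-40))*(-28 + 48*(-3)) = (918810 + 564) + 5000*(-28 - 144) = 919374 + 5000*(-172) = 919374 - 860000 = 59374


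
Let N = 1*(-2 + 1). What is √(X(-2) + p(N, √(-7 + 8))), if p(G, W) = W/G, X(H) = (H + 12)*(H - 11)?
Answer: I*√131 ≈ 11.446*I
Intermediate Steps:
X(H) = (-11 + H)*(12 + H) (X(H) = (12 + H)*(-11 + H) = (-11 + H)*(12 + H))
N = -1 (N = 1*(-1) = -1)
√(X(-2) + p(N, √(-7 + 8))) = √((-132 - 2 + (-2)²) + √(-7 + 8)/(-1)) = √((-132 - 2 + 4) + √1*(-1)) = √(-130 + 1*(-1)) = √(-130 - 1) = √(-131) = I*√131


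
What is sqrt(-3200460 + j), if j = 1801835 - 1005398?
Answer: I*sqrt(2404023) ≈ 1550.5*I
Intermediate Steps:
j = 796437
sqrt(-3200460 + j) = sqrt(-3200460 + 796437) = sqrt(-2404023) = I*sqrt(2404023)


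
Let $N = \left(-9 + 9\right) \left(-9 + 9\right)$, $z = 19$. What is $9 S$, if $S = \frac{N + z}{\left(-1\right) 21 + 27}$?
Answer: $\frac{57}{2} \approx 28.5$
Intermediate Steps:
$N = 0$ ($N = 0 \cdot 0 = 0$)
$S = \frac{19}{6}$ ($S = \frac{0 + 19}{\left(-1\right) 21 + 27} = \frac{19}{-21 + 27} = \frac{19}{6} \approx 3.1667$)
$9 S = 9 \cdot \frac{19}{6} = \frac{57}{2}$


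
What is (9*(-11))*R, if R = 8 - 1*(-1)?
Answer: -891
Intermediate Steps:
R = 9 (R = 8 + 1 = 9)
(9*(-11))*R = (9*(-11))*9 = -99*9 = -891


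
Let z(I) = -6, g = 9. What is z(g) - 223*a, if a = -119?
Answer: 26531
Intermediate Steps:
z(g) - 223*a = -6 - 223*(-119) = -6 + 26537 = 26531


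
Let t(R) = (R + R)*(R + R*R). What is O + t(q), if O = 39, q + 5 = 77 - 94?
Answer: -20289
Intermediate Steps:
q = -22 (q = -5 + (77 - 94) = -5 - 17 = -22)
t(R) = 2*R*(R + R**2) (t(R) = (2*R)*(R + R**2) = 2*R*(R + R**2))
O + t(q) = 39 + 2*(-22)**2*(1 - 22) = 39 + 2*484*(-21) = 39 - 20328 = -20289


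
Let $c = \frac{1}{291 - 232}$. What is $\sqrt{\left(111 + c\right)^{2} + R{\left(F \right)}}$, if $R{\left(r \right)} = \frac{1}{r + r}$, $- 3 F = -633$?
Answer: $\frac{\sqrt{7640250278982}}{24898} \approx 111.02$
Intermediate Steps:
$F = 211$ ($F = \left(- \frac{1}{3}\right) \left(-633\right) = 211$)
$R{\left(r \right)} = \frac{1}{2 r}$
$c = \frac{1}{59} \approx 0.016949$
$\sqrt{\left(111 + c\right)^{2} + R{\left(F \right)}} = \sqrt{\left(111 + \frac{1}{59}\right)^{2} + \frac{1}{2 \cdot 211}} = \sqrt{\left(\frac{6550}{59}\right)^{2} + \frac{1}{2} \cdot \frac{1}{211}} = \sqrt{\frac{42902500}{3481} + \frac{1}{422}} = \sqrt{\frac{18104858481}{1468982}} = \frac{\sqrt{7640250278982}}{24898}$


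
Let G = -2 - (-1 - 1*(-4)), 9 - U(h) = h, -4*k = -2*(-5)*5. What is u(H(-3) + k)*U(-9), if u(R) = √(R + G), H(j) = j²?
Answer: 9*I*√34 ≈ 52.479*I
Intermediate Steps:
k = -25/2 (k = -(-2*(-5))*5/4 = -5*5/2 = -¼*50 = -25/2 ≈ -12.500)
U(h) = 9 - h
G = -5 (G = -2 - (-1 + 4) = -2 - 1*3 = -2 - 3 = -5)
u(R) = √(-5 + R) (u(R) = √(R - 5) = √(-5 + R))
u(H(-3) + k)*U(-9) = √(-5 + ((-3)² - 25/2))*(9 - 1*(-9)) = √(-5 + (9 - 25/2))*(9 + 9) = √(-5 - 7/2)*18 = √(-17/2)*18 = (I*√34/2)*18 = 9*I*√34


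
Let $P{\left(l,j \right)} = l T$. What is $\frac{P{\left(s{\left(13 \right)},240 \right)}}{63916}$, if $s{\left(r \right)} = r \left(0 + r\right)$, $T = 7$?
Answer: $\frac{1183}{63916} \approx 0.018509$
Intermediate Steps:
$s{\left(r \right)} = r^{2}$ ($s{\left(r \right)} = r r = r^{2}$)
$P{\left(l,j \right)} = 7 l$ ($P{\left(l,j \right)} = l 7 = 7 l$)
$\frac{P{\left(s{\left(13 \right)},240 \right)}}{63916} = \frac{7 \cdot 13^{2}}{63916} = 7 \cdot 169 \cdot \frac{1}{63916} = 1183 \cdot \frac{1}{63916} = \frac{1183}{63916}$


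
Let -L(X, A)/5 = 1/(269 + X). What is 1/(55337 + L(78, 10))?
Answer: 347/19201934 ≈ 1.8071e-5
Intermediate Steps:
L(X, A) = -5/(269 + X)
1/(55337 + L(78, 10)) = 1/(55337 - 5/(269 + 78)) = 1/(55337 - 5/347) = 1/(19201934/347) = 347/19201934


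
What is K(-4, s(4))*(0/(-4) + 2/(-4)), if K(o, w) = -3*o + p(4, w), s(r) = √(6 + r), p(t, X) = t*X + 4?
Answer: -8 - 2*√10 ≈ -14.325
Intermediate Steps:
p(t, X) = 4 + X*t (p(t, X) = X*t + 4 = 4 + X*t)
K(o, w) = 4 - 3*o + 4*w (K(o, w) = -3*o + (4 + w*4) = -3*o + (4 + 4*w) = 4 - 3*o + 4*w)
K(-4, s(4))*(0/(-4) + 2/(-4)) = (4 - 3*(-4) + 4*√(6 + 4))*(0/(-4) + 2/(-4)) = (4 + 12 + 4*√10)*(0*(-¼) + 2*(-¼)) = (16 + 4*√10)*(0 - ½) = (16 + 4*√10)*(-½) = -8 - 2*√10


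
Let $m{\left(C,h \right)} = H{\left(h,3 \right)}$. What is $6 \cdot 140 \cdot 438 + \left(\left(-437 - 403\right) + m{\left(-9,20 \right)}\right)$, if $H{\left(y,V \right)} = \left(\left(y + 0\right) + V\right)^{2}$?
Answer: $367609$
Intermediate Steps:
$H{\left(y,V \right)} = \left(V + y\right)^{2}$ ($H{\left(y,V \right)} = \left(y + V\right)^{2} = \left(V + y\right)^{2}$)
$m{\left(C,h \right)} = \left(3 + h\right)^{2}$
$6 \cdot 140 \cdot 438 + \left(\left(-437 - 403\right) + m{\left(-9,20 \right)}\right) = 6 \cdot 140 \cdot 438 + \left(\left(-437 - 403\right) + \left(3 + 20\right)^{2}\right) = 840 \cdot 438 - \left(840 - 23^{2}\right) = 367920 + \left(-840 + 529\right) = 367920 - 311 = 367609$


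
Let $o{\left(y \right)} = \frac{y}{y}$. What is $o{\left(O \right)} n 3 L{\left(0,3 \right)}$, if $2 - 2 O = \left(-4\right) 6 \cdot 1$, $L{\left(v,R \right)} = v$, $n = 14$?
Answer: $0$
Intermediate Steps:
$O = 13$ ($O = 1 - \frac{\left(-4\right) 6 \cdot 1}{2} = 1 - \frac{\left(-24\right) 1}{2} = 1 - -12 = 1 + 12 = 13$)
$o{\left(y \right)} = 1$
$o{\left(O \right)} n 3 L{\left(0,3 \right)} = 1 \cdot 14 \cdot 3 \cdot 0 = 14 \cdot 0 = 0$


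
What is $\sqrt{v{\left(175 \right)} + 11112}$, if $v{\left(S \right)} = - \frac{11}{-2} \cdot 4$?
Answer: $\sqrt{11134} \approx 105.52$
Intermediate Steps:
$v{\left(S \right)} = 22$ ($v{\left(S \right)} = \left(-11\right) \left(- \frac{1}{2}\right) 4 = \frac{11}{2} \cdot 4 = 22$)
$\sqrt{v{\left(175 \right)} + 11112} = \sqrt{22 + 11112} = \sqrt{11134}$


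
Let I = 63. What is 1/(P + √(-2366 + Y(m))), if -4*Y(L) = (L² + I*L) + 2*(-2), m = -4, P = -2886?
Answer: -1443/4165651 - I*√2306/8331302 ≈ -0.0003464 - 5.7639e-6*I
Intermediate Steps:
Y(L) = 1 - 63*L/4 - L²/4 (Y(L) = -((L² + 63*L) + 2*(-2))/4 = -((L² + 63*L) - 4)/4 = -(-4 + L² + 63*L)/4 = 1 - 63*L/4 - L²/4)
1/(P + √(-2366 + Y(m))) = 1/(-2886 + √(-2366 + (1 - 63/4*(-4) - ¼*(-4)²))) = 1/(-2886 + √(-2366 + (1 + 63 - ¼*16))) = 1/(-2886 + √(-2366 + (1 + 63 - 4))) = 1/(-2886 + √(-2366 + 60)) = 1/(-2886 + √(-2306)) = 1/(-2886 + I*√2306)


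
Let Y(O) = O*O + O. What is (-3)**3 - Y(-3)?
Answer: -33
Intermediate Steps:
Y(O) = O + O**2 (Y(O) = O**2 + O = O + O**2)
(-3)**3 - Y(-3) = (-3)**3 - (-3)*(1 - 3) = -27 - (-3)*(-2) = -27 - 1*6 = -27 - 6 = -33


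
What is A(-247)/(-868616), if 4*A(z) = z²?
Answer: -61009/3474464 ≈ -0.017559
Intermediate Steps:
A(z) = z²/4
A(-247)/(-868616) = ((¼)*(-247)²)/(-868616) = ((¼)*61009)*(-1/868616) = (61009/4)*(-1/868616) = -61009/3474464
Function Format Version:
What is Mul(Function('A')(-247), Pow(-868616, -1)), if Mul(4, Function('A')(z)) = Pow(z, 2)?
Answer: Rational(-61009, 3474464) ≈ -0.017559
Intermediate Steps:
Function('A')(z) = Mul(Rational(1, 4), Pow(z, 2))
Mul(Function('A')(-247), Pow(-868616, -1)) = Mul(Mul(Rational(1, 4), Pow(-247, 2)), Pow(-868616, -1)) = Mul(Mul(Rational(1, 4), 61009), Rational(-1, 868616)) = Mul(Rational(61009, 4), Rational(-1, 868616)) = Rational(-61009, 3474464)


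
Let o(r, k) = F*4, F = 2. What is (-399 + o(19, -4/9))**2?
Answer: 152881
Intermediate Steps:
o(r, k) = 8 (o(r, k) = 2*4 = 8)
(-399 + o(19, -4/9))**2 = (-399 + 8)**2 = (-391)**2 = 152881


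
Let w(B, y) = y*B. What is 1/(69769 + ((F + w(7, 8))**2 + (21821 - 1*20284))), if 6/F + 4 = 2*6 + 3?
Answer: 121/9014910 ≈ 1.3422e-5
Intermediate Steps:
w(B, y) = B*y
F = 6/11 (F = 6/(-4 + (2*6 + 3)) = 6/(-4 + (12 + 3)) = 6/(-4 + 15) = 6/11 ≈ 0.54545)
1/(69769 + ((F + w(7, 8))**2 + (21821 - 1*20284))) = 1/(69769 + ((6/11 + 7*8)**2 + (21821 - 1*20284))) = 1/(69769 + ((6/11 + 56)**2 + (21821 - 20284))) = 1/(69769 + ((622/11)**2 + 1537)) = 1/(69769 + (386884/121 + 1537)) = 1/(69769 + 572861/121) = 1/(9014910/121) = 121/9014910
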